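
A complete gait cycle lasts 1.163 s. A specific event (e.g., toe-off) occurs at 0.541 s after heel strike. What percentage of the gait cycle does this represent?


pct = (event_time / cycle_time) * 100
pct = (0.541 / 1.163) * 100
ratio = 0.4652
pct = 46.5176


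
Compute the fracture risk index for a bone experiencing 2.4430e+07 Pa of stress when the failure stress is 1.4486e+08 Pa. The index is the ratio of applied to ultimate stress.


FRI = applied / ultimate
FRI = 2.4430e+07 / 1.4486e+08
FRI = 0.1686


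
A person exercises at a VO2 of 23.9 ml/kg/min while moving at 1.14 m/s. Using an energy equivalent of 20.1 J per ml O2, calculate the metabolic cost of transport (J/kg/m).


Power per kg = VO2 * 20.1 / 60
Power per kg = 23.9 * 20.1 / 60 = 8.0065 W/kg
Cost = power_per_kg / speed
Cost = 8.0065 / 1.14
Cost = 7.0232


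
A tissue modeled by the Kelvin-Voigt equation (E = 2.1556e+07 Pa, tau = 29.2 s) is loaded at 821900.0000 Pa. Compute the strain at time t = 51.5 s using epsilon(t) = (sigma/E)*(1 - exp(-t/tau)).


epsilon(t) = (sigma/E) * (1 - exp(-t/tau))
sigma/E = 821900.0000 / 2.1556e+07 = 0.0381
exp(-t/tau) = exp(-51.5 / 29.2) = 0.1714
epsilon = 0.0381 * (1 - 0.1714)
epsilon = 0.0316


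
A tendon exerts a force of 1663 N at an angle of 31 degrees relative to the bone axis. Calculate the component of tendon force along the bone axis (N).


F_eff = F_tendon * cos(theta)
theta = 31 deg = 0.5411 rad
cos(theta) = 0.8572
F_eff = 1663 * 0.8572
F_eff = 1425.4692


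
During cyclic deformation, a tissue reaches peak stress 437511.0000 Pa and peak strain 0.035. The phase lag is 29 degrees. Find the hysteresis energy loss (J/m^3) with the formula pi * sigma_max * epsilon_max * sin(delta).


E_loss = pi * sigma_max * epsilon_max * sin(delta)
delta = 29 deg = 0.5061 rad
sin(delta) = 0.4848
E_loss = pi * 437511.0000 * 0.035 * 0.4848
E_loss = 23322.6622


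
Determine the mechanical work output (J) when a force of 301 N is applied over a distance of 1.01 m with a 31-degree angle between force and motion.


W = F * d * cos(theta)
theta = 31 deg = 0.5411 rad
cos(theta) = 0.8572
W = 301 * 1.01 * 0.8572
W = 260.5874


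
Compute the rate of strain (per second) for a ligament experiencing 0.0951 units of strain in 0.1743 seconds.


strain_rate = delta_strain / delta_t
strain_rate = 0.0951 / 0.1743
strain_rate = 0.5456


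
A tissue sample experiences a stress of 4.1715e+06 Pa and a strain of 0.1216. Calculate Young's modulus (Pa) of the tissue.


E = stress / strain
E = 4.1715e+06 / 0.1216
E = 3.4305e+07


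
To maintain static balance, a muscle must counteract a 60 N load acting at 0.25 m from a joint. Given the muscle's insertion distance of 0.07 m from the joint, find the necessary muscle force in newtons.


F_muscle = W * d_load / d_muscle
F_muscle = 60 * 0.25 / 0.07
Numerator = 15.0000
F_muscle = 214.2857


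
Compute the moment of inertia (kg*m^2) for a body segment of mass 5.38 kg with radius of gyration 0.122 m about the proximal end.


I = m * k^2
I = 5.38 * 0.122^2
k^2 = 0.0149
I = 0.0801


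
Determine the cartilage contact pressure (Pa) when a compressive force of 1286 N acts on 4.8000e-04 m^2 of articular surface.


P = F / A
P = 1286 / 4.8000e-04
P = 2.6792e+06


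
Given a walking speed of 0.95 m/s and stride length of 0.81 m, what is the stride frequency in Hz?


f = v / stride_length
f = 0.95 / 0.81
f = 1.1728


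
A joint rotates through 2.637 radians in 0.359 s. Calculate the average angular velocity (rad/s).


omega = delta_theta / delta_t
omega = 2.637 / 0.359
omega = 7.3454


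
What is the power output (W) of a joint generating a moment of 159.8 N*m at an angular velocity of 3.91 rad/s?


P = M * omega
P = 159.8 * 3.91
P = 624.8180


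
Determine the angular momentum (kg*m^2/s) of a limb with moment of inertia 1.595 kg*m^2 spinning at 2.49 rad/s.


L = I * omega
L = 1.595 * 2.49
L = 3.9716


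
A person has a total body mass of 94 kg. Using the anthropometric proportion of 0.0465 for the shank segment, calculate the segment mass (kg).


m_segment = body_mass * fraction
m_segment = 94 * 0.0465
m_segment = 4.3710


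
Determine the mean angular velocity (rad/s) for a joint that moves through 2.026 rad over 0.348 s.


omega = delta_theta / delta_t
omega = 2.026 / 0.348
omega = 5.8218


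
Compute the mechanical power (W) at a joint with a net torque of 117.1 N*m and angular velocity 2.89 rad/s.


P = M * omega
P = 117.1 * 2.89
P = 338.4190


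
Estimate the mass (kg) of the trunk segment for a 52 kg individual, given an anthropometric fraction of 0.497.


m_segment = body_mass * fraction
m_segment = 52 * 0.497
m_segment = 25.8440


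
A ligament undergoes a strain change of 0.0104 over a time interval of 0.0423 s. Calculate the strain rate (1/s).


strain_rate = delta_strain / delta_t
strain_rate = 0.0104 / 0.0423
strain_rate = 0.2459


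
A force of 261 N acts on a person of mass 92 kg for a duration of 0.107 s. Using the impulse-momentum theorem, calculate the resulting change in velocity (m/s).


J = F * dt = 261 * 0.107 = 27.9270 N*s
delta_v = J / m
delta_v = 27.9270 / 92
delta_v = 0.3036


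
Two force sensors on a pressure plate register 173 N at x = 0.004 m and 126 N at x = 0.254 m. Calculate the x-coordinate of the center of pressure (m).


COP_x = (F1*x1 + F2*x2) / (F1 + F2)
COP_x = (173*0.004 + 126*0.254) / (173 + 126)
Numerator = 32.6960
Denominator = 299
COP_x = 0.1094


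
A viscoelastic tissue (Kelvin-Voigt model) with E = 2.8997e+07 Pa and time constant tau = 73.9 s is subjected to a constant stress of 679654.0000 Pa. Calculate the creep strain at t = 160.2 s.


epsilon(t) = (sigma/E) * (1 - exp(-t/tau))
sigma/E = 679654.0000 / 2.8997e+07 = 0.0234
exp(-t/tau) = exp(-160.2 / 73.9) = 0.1144
epsilon = 0.0234 * (1 - 0.1144)
epsilon = 0.0208


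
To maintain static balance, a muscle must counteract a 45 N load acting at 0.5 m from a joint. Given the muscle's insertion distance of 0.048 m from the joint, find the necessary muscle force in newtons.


F_muscle = W * d_load / d_muscle
F_muscle = 45 * 0.5 / 0.048
Numerator = 22.5000
F_muscle = 468.7500


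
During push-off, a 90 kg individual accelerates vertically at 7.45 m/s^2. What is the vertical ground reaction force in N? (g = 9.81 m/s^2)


GRF = m * (g + a)
GRF = 90 * (9.81 + 7.45)
GRF = 90 * 17.2600
GRF = 1553.4000


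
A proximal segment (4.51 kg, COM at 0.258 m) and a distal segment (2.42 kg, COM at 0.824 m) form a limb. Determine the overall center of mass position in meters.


COM = (m1*x1 + m2*x2) / (m1 + m2)
COM = (4.51*0.258 + 2.42*0.824) / (4.51 + 2.42)
Numerator = 3.1577
Denominator = 6.9300
COM = 0.4557


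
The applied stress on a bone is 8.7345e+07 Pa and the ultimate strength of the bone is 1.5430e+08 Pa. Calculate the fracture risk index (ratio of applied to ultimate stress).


FRI = applied / ultimate
FRI = 8.7345e+07 / 1.5430e+08
FRI = 0.5661


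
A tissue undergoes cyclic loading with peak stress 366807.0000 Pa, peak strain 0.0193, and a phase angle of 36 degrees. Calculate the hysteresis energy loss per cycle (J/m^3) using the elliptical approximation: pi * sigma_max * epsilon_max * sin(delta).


E_loss = pi * sigma_max * epsilon_max * sin(delta)
delta = 36 deg = 0.6283 rad
sin(delta) = 0.5878
E_loss = pi * 366807.0000 * 0.0193 * 0.5878
E_loss = 13072.6454


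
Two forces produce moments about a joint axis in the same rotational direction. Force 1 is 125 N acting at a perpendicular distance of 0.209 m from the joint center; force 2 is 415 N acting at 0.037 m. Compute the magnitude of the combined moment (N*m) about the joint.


M = F1 * d1 + F2 * d2
M = 125 * 0.209 + 415 * 0.037
M = 26.1250 + 15.3550
M = 41.4800


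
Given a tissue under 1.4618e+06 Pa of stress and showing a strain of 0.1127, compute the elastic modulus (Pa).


E = stress / strain
E = 1.4618e+06 / 0.1127
E = 1.2971e+07


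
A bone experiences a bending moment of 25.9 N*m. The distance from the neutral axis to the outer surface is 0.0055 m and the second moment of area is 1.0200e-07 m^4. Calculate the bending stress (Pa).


sigma = M * c / I
sigma = 25.9 * 0.0055 / 1.0200e-07
M * c = 0.1424
sigma = 1.3966e+06


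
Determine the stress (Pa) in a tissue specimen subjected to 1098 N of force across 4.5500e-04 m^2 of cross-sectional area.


stress = F / A
stress = 1098 / 4.5500e-04
stress = 2.4132e+06


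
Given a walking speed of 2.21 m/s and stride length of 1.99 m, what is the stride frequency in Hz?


f = v / stride_length
f = 2.21 / 1.99
f = 1.1106


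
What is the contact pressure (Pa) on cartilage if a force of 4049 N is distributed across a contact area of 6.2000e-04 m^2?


P = F / A
P = 4049 / 6.2000e-04
P = 6.5306e+06


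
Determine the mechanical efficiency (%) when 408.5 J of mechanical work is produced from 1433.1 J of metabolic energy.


eta = (W_mech / E_meta) * 100
eta = (408.5 / 1433.1) * 100
ratio = 0.2850
eta = 28.5046


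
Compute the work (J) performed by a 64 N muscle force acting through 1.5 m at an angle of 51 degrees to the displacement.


W = F * d * cos(theta)
theta = 51 deg = 0.8901 rad
cos(theta) = 0.6293
W = 64 * 1.5 * 0.6293
W = 60.4148


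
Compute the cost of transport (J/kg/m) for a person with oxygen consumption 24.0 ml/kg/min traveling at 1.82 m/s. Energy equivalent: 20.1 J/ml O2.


Power per kg = VO2 * 20.1 / 60
Power per kg = 24.0 * 20.1 / 60 = 8.0400 W/kg
Cost = power_per_kg / speed
Cost = 8.0400 / 1.82
Cost = 4.4176


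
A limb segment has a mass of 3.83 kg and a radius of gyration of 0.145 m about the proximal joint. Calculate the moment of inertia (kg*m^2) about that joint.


I = m * k^2
I = 3.83 * 0.145^2
k^2 = 0.0210
I = 0.0805


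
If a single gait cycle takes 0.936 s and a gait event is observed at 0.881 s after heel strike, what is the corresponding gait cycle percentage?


pct = (event_time / cycle_time) * 100
pct = (0.881 / 0.936) * 100
ratio = 0.9412
pct = 94.1239


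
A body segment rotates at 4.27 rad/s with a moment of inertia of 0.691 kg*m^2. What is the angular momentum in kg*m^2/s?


L = I * omega
L = 0.691 * 4.27
L = 2.9506


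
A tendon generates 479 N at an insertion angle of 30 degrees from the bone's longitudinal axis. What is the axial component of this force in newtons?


F_eff = F_tendon * cos(theta)
theta = 30 deg = 0.5236 rad
cos(theta) = 0.8660
F_eff = 479 * 0.8660
F_eff = 414.8262


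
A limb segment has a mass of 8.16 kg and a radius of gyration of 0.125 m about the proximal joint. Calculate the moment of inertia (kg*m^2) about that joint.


I = m * k^2
I = 8.16 * 0.125^2
k^2 = 0.0156
I = 0.1275


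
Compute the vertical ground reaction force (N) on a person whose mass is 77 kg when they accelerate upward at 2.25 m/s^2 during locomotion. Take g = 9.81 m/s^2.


GRF = m * (g + a)
GRF = 77 * (9.81 + 2.25)
GRF = 77 * 12.0600
GRF = 928.6200


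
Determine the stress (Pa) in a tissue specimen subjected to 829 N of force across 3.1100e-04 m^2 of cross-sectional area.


stress = F / A
stress = 829 / 3.1100e-04
stress = 2.6656e+06


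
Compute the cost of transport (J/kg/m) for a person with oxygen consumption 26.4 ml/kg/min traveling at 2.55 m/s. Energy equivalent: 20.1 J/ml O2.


Power per kg = VO2 * 20.1 / 60
Power per kg = 26.4 * 20.1 / 60 = 8.8440 W/kg
Cost = power_per_kg / speed
Cost = 8.8440 / 2.55
Cost = 3.4682


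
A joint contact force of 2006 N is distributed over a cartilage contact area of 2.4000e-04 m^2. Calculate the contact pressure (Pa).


P = F / A
P = 2006 / 2.4000e-04
P = 8.3583e+06


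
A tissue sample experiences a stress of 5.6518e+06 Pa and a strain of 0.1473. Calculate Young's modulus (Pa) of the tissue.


E = stress / strain
E = 5.6518e+06 / 0.1473
E = 3.8369e+07


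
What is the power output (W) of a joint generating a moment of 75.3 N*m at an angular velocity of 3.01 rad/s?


P = M * omega
P = 75.3 * 3.01
P = 226.6530


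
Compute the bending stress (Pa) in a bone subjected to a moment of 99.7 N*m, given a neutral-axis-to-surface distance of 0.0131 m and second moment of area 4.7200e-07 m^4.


sigma = M * c / I
sigma = 99.7 * 0.0131 / 4.7200e-07
M * c = 1.3061
sigma = 2.7671e+06


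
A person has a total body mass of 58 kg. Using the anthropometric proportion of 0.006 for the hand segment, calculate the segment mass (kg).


m_segment = body_mass * fraction
m_segment = 58 * 0.006
m_segment = 0.3480


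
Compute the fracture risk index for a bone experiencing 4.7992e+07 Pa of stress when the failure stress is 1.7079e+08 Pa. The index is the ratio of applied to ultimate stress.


FRI = applied / ultimate
FRI = 4.7992e+07 / 1.7079e+08
FRI = 0.2810


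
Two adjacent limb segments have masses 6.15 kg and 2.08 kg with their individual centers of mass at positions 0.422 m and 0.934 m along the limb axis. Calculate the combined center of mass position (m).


COM = (m1*x1 + m2*x2) / (m1 + m2)
COM = (6.15*0.422 + 2.08*0.934) / (6.15 + 2.08)
Numerator = 4.5380
Denominator = 8.2300
COM = 0.5514


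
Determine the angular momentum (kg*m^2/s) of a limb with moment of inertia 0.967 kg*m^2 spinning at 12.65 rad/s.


L = I * omega
L = 0.967 * 12.65
L = 12.2325


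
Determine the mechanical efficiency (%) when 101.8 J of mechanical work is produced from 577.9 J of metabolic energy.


eta = (W_mech / E_meta) * 100
eta = (101.8 / 577.9) * 100
ratio = 0.1762
eta = 17.6155


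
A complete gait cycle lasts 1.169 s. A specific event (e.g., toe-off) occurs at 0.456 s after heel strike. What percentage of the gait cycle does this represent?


pct = (event_time / cycle_time) * 100
pct = (0.456 / 1.169) * 100
ratio = 0.3901
pct = 39.0077


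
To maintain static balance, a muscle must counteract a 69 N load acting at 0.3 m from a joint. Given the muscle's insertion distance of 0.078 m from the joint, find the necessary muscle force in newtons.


F_muscle = W * d_load / d_muscle
F_muscle = 69 * 0.3 / 0.078
Numerator = 20.7000
F_muscle = 265.3846


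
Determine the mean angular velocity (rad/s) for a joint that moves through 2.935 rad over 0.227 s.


omega = delta_theta / delta_t
omega = 2.935 / 0.227
omega = 12.9295


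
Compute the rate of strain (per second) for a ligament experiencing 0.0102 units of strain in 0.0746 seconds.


strain_rate = delta_strain / delta_t
strain_rate = 0.0102 / 0.0746
strain_rate = 0.1367


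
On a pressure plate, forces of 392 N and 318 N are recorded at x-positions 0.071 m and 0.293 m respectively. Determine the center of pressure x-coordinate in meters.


COP_x = (F1*x1 + F2*x2) / (F1 + F2)
COP_x = (392*0.071 + 318*0.293) / (392 + 318)
Numerator = 121.0060
Denominator = 710
COP_x = 0.1704


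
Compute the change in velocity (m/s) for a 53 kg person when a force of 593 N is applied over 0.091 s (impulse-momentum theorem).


J = F * dt = 593 * 0.091 = 53.9630 N*s
delta_v = J / m
delta_v = 53.9630 / 53
delta_v = 1.0182


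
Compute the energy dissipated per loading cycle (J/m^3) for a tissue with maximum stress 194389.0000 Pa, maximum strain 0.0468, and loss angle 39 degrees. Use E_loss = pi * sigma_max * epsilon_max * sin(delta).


E_loss = pi * sigma_max * epsilon_max * sin(delta)
delta = 39 deg = 0.6807 rad
sin(delta) = 0.6293
E_loss = pi * 194389.0000 * 0.0468 * 0.6293
E_loss = 17986.1916


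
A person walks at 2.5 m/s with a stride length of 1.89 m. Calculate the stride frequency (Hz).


f = v / stride_length
f = 2.5 / 1.89
f = 1.3228


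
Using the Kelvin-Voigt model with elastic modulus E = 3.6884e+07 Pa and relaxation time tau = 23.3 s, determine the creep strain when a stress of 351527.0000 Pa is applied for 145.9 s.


epsilon(t) = (sigma/E) * (1 - exp(-t/tau))
sigma/E = 351527.0000 / 3.6884e+07 = 0.0095
exp(-t/tau) = exp(-145.9 / 23.3) = 0.0019
epsilon = 0.0095 * (1 - 0.0019)
epsilon = 0.0095


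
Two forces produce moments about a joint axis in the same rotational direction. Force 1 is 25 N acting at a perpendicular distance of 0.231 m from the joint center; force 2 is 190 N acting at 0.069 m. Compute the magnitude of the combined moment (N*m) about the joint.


M = F1 * d1 + F2 * d2
M = 25 * 0.231 + 190 * 0.069
M = 5.7750 + 13.1100
M = 18.8850


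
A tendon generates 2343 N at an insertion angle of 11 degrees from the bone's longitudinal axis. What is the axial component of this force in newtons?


F_eff = F_tendon * cos(theta)
theta = 11 deg = 0.1920 rad
cos(theta) = 0.9816
F_eff = 2343 * 0.9816
F_eff = 2299.9525


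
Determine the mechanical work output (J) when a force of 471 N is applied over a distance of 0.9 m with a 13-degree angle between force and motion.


W = F * d * cos(theta)
theta = 13 deg = 0.2269 rad
cos(theta) = 0.9744
W = 471 * 0.9 * 0.9744
W = 413.0355


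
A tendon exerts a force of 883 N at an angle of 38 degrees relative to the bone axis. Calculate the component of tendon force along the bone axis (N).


F_eff = F_tendon * cos(theta)
theta = 38 deg = 0.6632 rad
cos(theta) = 0.7880
F_eff = 883 * 0.7880
F_eff = 695.8135


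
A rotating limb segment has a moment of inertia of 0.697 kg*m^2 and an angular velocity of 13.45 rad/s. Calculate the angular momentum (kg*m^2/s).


L = I * omega
L = 0.697 * 13.45
L = 9.3746


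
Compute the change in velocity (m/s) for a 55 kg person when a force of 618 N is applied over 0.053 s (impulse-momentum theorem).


J = F * dt = 618 * 0.053 = 32.7540 N*s
delta_v = J / m
delta_v = 32.7540 / 55
delta_v = 0.5955


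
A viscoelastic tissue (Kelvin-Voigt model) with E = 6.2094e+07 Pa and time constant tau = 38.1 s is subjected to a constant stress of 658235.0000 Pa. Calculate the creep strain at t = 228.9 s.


epsilon(t) = (sigma/E) * (1 - exp(-t/tau))
sigma/E = 658235.0000 / 6.2094e+07 = 0.0106
exp(-t/tau) = exp(-228.9 / 38.1) = 0.0025
epsilon = 0.0106 * (1 - 0.0025)
epsilon = 0.0106


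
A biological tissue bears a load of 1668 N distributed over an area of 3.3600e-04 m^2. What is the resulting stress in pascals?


stress = F / A
stress = 1668 / 3.3600e-04
stress = 4.9643e+06


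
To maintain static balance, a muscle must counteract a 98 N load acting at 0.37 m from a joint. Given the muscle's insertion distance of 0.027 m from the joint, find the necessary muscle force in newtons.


F_muscle = W * d_load / d_muscle
F_muscle = 98 * 0.37 / 0.027
Numerator = 36.2600
F_muscle = 1342.9630


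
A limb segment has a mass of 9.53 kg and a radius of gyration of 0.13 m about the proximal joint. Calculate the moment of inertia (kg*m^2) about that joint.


I = m * k^2
I = 9.53 * 0.13^2
k^2 = 0.0169
I = 0.1611


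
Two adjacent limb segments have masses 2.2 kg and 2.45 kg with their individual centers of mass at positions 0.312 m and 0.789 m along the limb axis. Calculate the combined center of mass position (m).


COM = (m1*x1 + m2*x2) / (m1 + m2)
COM = (2.2*0.312 + 2.45*0.789) / (2.2 + 2.45)
Numerator = 2.6195
Denominator = 4.6500
COM = 0.5633


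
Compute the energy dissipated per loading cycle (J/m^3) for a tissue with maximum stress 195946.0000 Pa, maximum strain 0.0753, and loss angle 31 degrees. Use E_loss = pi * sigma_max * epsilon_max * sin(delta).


E_loss = pi * sigma_max * epsilon_max * sin(delta)
delta = 31 deg = 0.5411 rad
sin(delta) = 0.5150
E_loss = pi * 195946.0000 * 0.0753 * 0.5150
E_loss = 23873.7470


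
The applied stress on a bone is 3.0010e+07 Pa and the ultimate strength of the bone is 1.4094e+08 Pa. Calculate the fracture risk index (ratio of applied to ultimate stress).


FRI = applied / ultimate
FRI = 3.0010e+07 / 1.4094e+08
FRI = 0.2129


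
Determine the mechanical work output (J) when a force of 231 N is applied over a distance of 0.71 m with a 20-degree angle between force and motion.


W = F * d * cos(theta)
theta = 20 deg = 0.3491 rad
cos(theta) = 0.9397
W = 231 * 0.71 * 0.9397
W = 154.1190


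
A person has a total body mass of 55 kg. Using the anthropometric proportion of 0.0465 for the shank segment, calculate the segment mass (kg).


m_segment = body_mass * fraction
m_segment = 55 * 0.0465
m_segment = 2.5575


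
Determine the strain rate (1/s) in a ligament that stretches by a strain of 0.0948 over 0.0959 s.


strain_rate = delta_strain / delta_t
strain_rate = 0.0948 / 0.0959
strain_rate = 0.9885


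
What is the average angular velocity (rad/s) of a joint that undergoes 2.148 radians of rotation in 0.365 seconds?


omega = delta_theta / delta_t
omega = 2.148 / 0.365
omega = 5.8849


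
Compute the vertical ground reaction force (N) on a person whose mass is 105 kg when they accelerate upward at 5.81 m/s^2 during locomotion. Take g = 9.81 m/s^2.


GRF = m * (g + a)
GRF = 105 * (9.81 + 5.81)
GRF = 105 * 15.6200
GRF = 1640.1000


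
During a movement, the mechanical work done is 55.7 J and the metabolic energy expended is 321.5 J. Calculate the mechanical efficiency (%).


eta = (W_mech / E_meta) * 100
eta = (55.7 / 321.5) * 100
ratio = 0.1733
eta = 17.3250


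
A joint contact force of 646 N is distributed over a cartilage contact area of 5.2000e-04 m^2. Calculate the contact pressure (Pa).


P = F / A
P = 646 / 5.2000e-04
P = 1.2423e+06


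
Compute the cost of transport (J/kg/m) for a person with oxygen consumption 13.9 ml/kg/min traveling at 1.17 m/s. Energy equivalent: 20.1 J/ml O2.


Power per kg = VO2 * 20.1 / 60
Power per kg = 13.9 * 20.1 / 60 = 4.6565 W/kg
Cost = power_per_kg / speed
Cost = 4.6565 / 1.17
Cost = 3.9799


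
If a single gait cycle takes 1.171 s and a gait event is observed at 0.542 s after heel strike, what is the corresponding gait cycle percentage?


pct = (event_time / cycle_time) * 100
pct = (0.542 / 1.171) * 100
ratio = 0.4629
pct = 46.2852


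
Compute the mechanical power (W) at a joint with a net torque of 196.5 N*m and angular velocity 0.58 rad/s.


P = M * omega
P = 196.5 * 0.58
P = 113.9700


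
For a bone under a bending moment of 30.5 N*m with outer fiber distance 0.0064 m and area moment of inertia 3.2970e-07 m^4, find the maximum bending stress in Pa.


sigma = M * c / I
sigma = 30.5 * 0.0064 / 3.2970e-07
M * c = 0.1952
sigma = 592053.3819


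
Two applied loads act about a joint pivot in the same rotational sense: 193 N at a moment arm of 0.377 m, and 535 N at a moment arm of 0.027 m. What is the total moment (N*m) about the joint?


M = F1 * d1 + F2 * d2
M = 193 * 0.377 + 535 * 0.027
M = 72.7610 + 14.4450
M = 87.2060


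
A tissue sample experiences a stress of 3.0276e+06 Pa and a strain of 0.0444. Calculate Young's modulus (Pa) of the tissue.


E = stress / strain
E = 3.0276e+06 / 0.0444
E = 6.8189e+07


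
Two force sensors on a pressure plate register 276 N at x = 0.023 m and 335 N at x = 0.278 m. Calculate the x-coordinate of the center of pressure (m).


COP_x = (F1*x1 + F2*x2) / (F1 + F2)
COP_x = (276*0.023 + 335*0.278) / (276 + 335)
Numerator = 99.4780
Denominator = 611
COP_x = 0.1628


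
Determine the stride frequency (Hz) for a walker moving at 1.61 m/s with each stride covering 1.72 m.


f = v / stride_length
f = 1.61 / 1.72
f = 0.9360


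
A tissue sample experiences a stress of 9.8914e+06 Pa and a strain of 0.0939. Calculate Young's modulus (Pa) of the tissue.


E = stress / strain
E = 9.8914e+06 / 0.0939
E = 1.0534e+08


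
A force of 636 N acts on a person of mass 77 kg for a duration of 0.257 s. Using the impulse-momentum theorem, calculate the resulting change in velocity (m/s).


J = F * dt = 636 * 0.257 = 163.4520 N*s
delta_v = J / m
delta_v = 163.4520 / 77
delta_v = 2.1228


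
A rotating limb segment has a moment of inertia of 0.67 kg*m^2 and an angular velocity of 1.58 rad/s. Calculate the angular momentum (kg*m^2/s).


L = I * omega
L = 0.67 * 1.58
L = 1.0586


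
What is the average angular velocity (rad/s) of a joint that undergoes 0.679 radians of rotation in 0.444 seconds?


omega = delta_theta / delta_t
omega = 0.679 / 0.444
omega = 1.5293


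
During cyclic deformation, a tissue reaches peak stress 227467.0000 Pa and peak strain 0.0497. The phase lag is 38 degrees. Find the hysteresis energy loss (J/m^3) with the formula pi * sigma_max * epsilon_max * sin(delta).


E_loss = pi * sigma_max * epsilon_max * sin(delta)
delta = 38 deg = 0.6632 rad
sin(delta) = 0.6157
E_loss = pi * 227467.0000 * 0.0497 * 0.6157
E_loss = 21865.8639


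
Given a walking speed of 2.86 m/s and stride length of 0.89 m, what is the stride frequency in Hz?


f = v / stride_length
f = 2.86 / 0.89
f = 3.2135


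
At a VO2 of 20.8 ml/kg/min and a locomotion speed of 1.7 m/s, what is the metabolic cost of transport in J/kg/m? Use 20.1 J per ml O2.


Power per kg = VO2 * 20.1 / 60
Power per kg = 20.8 * 20.1 / 60 = 6.9680 W/kg
Cost = power_per_kg / speed
Cost = 6.9680 / 1.7
Cost = 4.0988


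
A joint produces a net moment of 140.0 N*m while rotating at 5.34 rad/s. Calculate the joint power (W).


P = M * omega
P = 140.0 * 5.34
P = 747.6000


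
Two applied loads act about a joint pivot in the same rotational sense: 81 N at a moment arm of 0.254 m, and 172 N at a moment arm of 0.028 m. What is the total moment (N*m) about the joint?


M = F1 * d1 + F2 * d2
M = 81 * 0.254 + 172 * 0.028
M = 20.5740 + 4.8160
M = 25.3900


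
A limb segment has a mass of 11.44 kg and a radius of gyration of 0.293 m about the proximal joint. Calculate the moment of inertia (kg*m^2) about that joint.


I = m * k^2
I = 11.44 * 0.293^2
k^2 = 0.0858
I = 0.9821


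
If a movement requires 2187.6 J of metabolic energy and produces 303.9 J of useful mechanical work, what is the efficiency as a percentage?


eta = (W_mech / E_meta) * 100
eta = (303.9 / 2187.6) * 100
ratio = 0.1389
eta = 13.8919


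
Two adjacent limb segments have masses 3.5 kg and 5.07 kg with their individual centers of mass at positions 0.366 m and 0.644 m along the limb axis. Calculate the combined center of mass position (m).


COM = (m1*x1 + m2*x2) / (m1 + m2)
COM = (3.5*0.366 + 5.07*0.644) / (3.5 + 5.07)
Numerator = 4.5461
Denominator = 8.5700
COM = 0.5305


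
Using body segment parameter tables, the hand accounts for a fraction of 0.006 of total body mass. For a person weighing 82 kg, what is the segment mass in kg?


m_segment = body_mass * fraction
m_segment = 82 * 0.006
m_segment = 0.4920


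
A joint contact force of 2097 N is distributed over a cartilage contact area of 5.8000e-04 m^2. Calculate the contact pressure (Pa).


P = F / A
P = 2097 / 5.8000e-04
P = 3.6155e+06


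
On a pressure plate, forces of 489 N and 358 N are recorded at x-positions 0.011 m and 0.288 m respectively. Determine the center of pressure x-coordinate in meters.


COP_x = (F1*x1 + F2*x2) / (F1 + F2)
COP_x = (489*0.011 + 358*0.288) / (489 + 358)
Numerator = 108.4830
Denominator = 847
COP_x = 0.1281


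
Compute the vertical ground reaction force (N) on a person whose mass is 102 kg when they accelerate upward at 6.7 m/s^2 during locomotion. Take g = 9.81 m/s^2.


GRF = m * (g + a)
GRF = 102 * (9.81 + 6.7)
GRF = 102 * 16.5100
GRF = 1684.0200


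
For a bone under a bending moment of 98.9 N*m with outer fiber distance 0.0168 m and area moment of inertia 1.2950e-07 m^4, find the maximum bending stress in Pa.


sigma = M * c / I
sigma = 98.9 * 0.0168 / 1.2950e-07
M * c = 1.6615
sigma = 1.2830e+07


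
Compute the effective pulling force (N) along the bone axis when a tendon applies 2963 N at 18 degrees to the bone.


F_eff = F_tendon * cos(theta)
theta = 18 deg = 0.3142 rad
cos(theta) = 0.9511
F_eff = 2963 * 0.9511
F_eff = 2817.9805


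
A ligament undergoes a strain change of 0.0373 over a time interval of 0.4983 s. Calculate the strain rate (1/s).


strain_rate = delta_strain / delta_t
strain_rate = 0.0373 / 0.4983
strain_rate = 0.0749


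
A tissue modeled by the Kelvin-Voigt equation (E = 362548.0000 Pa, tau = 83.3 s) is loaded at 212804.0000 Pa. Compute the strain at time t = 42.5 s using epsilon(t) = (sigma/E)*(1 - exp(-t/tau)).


epsilon(t) = (sigma/E) * (1 - exp(-t/tau))
sigma/E = 212804.0000 / 362548.0000 = 0.5870
exp(-t/tau) = exp(-42.5 / 83.3) = 0.6004
epsilon = 0.5870 * (1 - 0.6004)
epsilon = 0.2346


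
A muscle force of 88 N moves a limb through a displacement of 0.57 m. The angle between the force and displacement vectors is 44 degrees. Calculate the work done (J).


W = F * d * cos(theta)
theta = 44 deg = 0.7679 rad
cos(theta) = 0.7193
W = 88 * 0.57 * 0.7193
W = 36.0821


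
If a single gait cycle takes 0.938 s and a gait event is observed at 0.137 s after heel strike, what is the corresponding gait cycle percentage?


pct = (event_time / cycle_time) * 100
pct = (0.137 / 0.938) * 100
ratio = 0.1461
pct = 14.6055


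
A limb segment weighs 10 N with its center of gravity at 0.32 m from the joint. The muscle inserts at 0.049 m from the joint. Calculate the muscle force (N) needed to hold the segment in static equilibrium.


F_muscle = W * d_load / d_muscle
F_muscle = 10 * 0.32 / 0.049
Numerator = 3.2000
F_muscle = 65.3061


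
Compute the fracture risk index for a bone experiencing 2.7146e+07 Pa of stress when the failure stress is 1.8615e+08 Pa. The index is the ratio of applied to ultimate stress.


FRI = applied / ultimate
FRI = 2.7146e+07 / 1.8615e+08
FRI = 0.1458


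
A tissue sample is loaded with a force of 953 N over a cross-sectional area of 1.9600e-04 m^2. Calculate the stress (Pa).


stress = F / A
stress = 953 / 1.9600e-04
stress = 4.8622e+06


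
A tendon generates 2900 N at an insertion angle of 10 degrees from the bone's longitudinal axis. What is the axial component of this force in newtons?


F_eff = F_tendon * cos(theta)
theta = 10 deg = 0.1745 rad
cos(theta) = 0.9848
F_eff = 2900 * 0.9848
F_eff = 2855.9425


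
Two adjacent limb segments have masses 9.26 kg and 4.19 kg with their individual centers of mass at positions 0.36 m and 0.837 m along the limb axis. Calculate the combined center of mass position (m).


COM = (m1*x1 + m2*x2) / (m1 + m2)
COM = (9.26*0.36 + 4.19*0.837) / (9.26 + 4.19)
Numerator = 6.8406
Denominator = 13.4500
COM = 0.5086


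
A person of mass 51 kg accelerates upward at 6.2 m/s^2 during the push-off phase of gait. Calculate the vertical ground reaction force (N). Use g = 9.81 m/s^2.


GRF = m * (g + a)
GRF = 51 * (9.81 + 6.2)
GRF = 51 * 16.0100
GRF = 816.5100


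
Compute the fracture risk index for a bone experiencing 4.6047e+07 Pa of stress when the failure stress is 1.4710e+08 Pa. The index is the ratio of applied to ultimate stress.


FRI = applied / ultimate
FRI = 4.6047e+07 / 1.4710e+08
FRI = 0.3130


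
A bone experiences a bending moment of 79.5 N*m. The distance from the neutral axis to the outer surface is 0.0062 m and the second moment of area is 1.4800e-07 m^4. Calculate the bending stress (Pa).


sigma = M * c / I
sigma = 79.5 * 0.0062 / 1.4800e-07
M * c = 0.4929
sigma = 3.3304e+06


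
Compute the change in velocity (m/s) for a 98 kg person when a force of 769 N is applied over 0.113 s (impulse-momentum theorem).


J = F * dt = 769 * 0.113 = 86.8970 N*s
delta_v = J / m
delta_v = 86.8970 / 98
delta_v = 0.8867


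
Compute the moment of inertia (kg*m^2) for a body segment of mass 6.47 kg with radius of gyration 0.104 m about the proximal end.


I = m * k^2
I = 6.47 * 0.104^2
k^2 = 0.0108
I = 0.0700


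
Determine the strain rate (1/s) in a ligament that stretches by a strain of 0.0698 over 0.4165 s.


strain_rate = delta_strain / delta_t
strain_rate = 0.0698 / 0.4165
strain_rate = 0.1676


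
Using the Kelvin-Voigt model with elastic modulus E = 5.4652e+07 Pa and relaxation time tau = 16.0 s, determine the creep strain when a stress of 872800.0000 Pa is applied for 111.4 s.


epsilon(t) = (sigma/E) * (1 - exp(-t/tau))
sigma/E = 872800.0000 / 5.4652e+07 = 0.0160
exp(-t/tau) = exp(-111.4 / 16.0) = 9.4673e-04
epsilon = 0.0160 * (1 - 9.4673e-04)
epsilon = 0.0160


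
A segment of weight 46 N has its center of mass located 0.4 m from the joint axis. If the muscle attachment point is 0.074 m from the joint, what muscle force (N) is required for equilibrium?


F_muscle = W * d_load / d_muscle
F_muscle = 46 * 0.4 / 0.074
Numerator = 18.4000
F_muscle = 248.6486


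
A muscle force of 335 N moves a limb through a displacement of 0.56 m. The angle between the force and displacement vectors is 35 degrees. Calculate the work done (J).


W = F * d * cos(theta)
theta = 35 deg = 0.6109 rad
cos(theta) = 0.8192
W = 335 * 0.56 * 0.8192
W = 153.6729


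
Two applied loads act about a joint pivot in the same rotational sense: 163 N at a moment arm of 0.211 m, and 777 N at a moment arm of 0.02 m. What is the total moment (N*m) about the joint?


M = F1 * d1 + F2 * d2
M = 163 * 0.211 + 777 * 0.02
M = 34.3930 + 15.5400
M = 49.9330


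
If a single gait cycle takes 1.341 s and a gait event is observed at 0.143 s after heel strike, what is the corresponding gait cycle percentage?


pct = (event_time / cycle_time) * 100
pct = (0.143 / 1.341) * 100
ratio = 0.1066
pct = 10.6637


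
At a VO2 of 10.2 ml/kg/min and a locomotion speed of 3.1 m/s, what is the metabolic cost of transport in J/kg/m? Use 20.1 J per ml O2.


Power per kg = VO2 * 20.1 / 60
Power per kg = 10.2 * 20.1 / 60 = 3.4170 W/kg
Cost = power_per_kg / speed
Cost = 3.4170 / 3.1
Cost = 1.1023


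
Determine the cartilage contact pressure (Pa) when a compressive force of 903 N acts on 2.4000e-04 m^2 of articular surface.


P = F / A
P = 903 / 2.4000e-04
P = 3.7625e+06


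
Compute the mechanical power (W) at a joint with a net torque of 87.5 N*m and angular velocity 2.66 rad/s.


P = M * omega
P = 87.5 * 2.66
P = 232.7500


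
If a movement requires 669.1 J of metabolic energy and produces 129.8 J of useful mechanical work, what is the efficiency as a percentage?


eta = (W_mech / E_meta) * 100
eta = (129.8 / 669.1) * 100
ratio = 0.1940
eta = 19.3992


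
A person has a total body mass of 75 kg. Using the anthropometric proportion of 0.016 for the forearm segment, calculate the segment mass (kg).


m_segment = body_mass * fraction
m_segment = 75 * 0.016
m_segment = 1.2000


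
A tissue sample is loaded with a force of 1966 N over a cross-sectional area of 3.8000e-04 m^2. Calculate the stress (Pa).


stress = F / A
stress = 1966 / 3.8000e-04
stress = 5.1737e+06


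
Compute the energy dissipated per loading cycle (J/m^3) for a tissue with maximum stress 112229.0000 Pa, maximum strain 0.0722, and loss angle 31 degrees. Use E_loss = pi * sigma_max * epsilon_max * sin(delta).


E_loss = pi * sigma_max * epsilon_max * sin(delta)
delta = 31 deg = 0.5411 rad
sin(delta) = 0.5150
E_loss = pi * 112229.0000 * 0.0722 * 0.5150
E_loss = 13110.8696


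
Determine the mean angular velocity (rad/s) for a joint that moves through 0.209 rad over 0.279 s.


omega = delta_theta / delta_t
omega = 0.209 / 0.279
omega = 0.7491


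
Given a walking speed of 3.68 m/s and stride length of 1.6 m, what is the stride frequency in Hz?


f = v / stride_length
f = 3.68 / 1.6
f = 2.3000


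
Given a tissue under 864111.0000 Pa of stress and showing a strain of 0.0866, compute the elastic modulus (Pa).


E = stress / strain
E = 864111.0000 / 0.0866
E = 9.9782e+06


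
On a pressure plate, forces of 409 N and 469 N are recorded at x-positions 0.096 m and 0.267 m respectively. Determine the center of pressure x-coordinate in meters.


COP_x = (F1*x1 + F2*x2) / (F1 + F2)
COP_x = (409*0.096 + 469*0.267) / (409 + 469)
Numerator = 164.4870
Denominator = 878
COP_x = 0.1873


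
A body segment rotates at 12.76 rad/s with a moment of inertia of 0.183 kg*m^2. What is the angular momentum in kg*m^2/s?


L = I * omega
L = 0.183 * 12.76
L = 2.3351


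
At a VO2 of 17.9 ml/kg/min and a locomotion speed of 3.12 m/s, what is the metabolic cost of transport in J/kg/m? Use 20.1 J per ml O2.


Power per kg = VO2 * 20.1 / 60
Power per kg = 17.9 * 20.1 / 60 = 5.9965 W/kg
Cost = power_per_kg / speed
Cost = 5.9965 / 3.12
Cost = 1.9220


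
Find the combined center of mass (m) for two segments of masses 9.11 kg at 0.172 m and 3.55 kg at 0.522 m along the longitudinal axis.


COM = (m1*x1 + m2*x2) / (m1 + m2)
COM = (9.11*0.172 + 3.55*0.522) / (9.11 + 3.55)
Numerator = 3.4200
Denominator = 12.6600
COM = 0.2701


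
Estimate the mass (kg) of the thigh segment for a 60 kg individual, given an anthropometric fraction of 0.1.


m_segment = body_mass * fraction
m_segment = 60 * 0.1
m_segment = 6.0000


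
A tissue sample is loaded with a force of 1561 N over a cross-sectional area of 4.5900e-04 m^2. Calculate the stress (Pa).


stress = F / A
stress = 1561 / 4.5900e-04
stress = 3.4009e+06


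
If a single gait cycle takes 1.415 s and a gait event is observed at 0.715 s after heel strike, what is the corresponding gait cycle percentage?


pct = (event_time / cycle_time) * 100
pct = (0.715 / 1.415) * 100
ratio = 0.5053
pct = 50.5300


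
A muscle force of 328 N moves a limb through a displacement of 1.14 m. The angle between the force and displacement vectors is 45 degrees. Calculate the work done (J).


W = F * d * cos(theta)
theta = 45 deg = 0.7854 rad
cos(theta) = 0.7071
W = 328 * 1.14 * 0.7071
W = 264.4014


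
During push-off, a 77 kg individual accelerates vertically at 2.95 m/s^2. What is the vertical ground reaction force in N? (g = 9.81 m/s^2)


GRF = m * (g + a)
GRF = 77 * (9.81 + 2.95)
GRF = 77 * 12.7600
GRF = 982.5200


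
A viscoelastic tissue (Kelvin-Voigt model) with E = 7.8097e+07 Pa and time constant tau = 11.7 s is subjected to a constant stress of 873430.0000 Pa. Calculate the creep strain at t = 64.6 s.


epsilon(t) = (sigma/E) * (1 - exp(-t/tau))
sigma/E = 873430.0000 / 7.8097e+07 = 0.0112
exp(-t/tau) = exp(-64.6 / 11.7) = 0.0040
epsilon = 0.0112 * (1 - 0.0040)
epsilon = 0.0111


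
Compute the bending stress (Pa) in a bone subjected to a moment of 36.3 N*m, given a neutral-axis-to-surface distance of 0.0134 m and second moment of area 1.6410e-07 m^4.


sigma = M * c / I
sigma = 36.3 * 0.0134 / 1.6410e-07
M * c = 0.4864
sigma = 2.9642e+06


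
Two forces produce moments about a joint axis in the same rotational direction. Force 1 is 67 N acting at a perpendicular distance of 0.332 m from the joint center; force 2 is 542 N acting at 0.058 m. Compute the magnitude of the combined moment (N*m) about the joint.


M = F1 * d1 + F2 * d2
M = 67 * 0.332 + 542 * 0.058
M = 22.2440 + 31.4360
M = 53.6800


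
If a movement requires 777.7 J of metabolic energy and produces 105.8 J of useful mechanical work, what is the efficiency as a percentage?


eta = (W_mech / E_meta) * 100
eta = (105.8 / 777.7) * 100
ratio = 0.1360
eta = 13.6042


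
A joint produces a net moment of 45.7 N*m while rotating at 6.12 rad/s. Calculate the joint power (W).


P = M * omega
P = 45.7 * 6.12
P = 279.6840


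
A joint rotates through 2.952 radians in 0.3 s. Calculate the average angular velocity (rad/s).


omega = delta_theta / delta_t
omega = 2.952 / 0.3
omega = 9.8400


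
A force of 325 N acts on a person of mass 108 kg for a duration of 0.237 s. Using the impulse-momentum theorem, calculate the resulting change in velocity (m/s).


J = F * dt = 325 * 0.237 = 77.0250 N*s
delta_v = J / m
delta_v = 77.0250 / 108
delta_v = 0.7132


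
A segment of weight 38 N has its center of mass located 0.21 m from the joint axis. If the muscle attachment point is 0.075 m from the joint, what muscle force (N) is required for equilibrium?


F_muscle = W * d_load / d_muscle
F_muscle = 38 * 0.21 / 0.075
Numerator = 7.9800
F_muscle = 106.4000
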